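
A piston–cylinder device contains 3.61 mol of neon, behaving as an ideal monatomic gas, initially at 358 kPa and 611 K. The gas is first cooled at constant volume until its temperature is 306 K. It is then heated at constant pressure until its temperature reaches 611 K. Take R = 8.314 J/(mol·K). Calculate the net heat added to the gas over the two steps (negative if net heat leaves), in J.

V₁ = nRT₁/P₁ = 3.61×8.314×611/358 = 51.2 L.
Step 1 — Isochoric: V stays 51.2 L; P/T = const ⇒ T₂ = 306 K, P₂ = 179 kPa.
W = 0 (no volume change).
ΔU = nCvΔT = 3.61×12.5×(306−611) = -13700 J.
Q = ΔU = -13700 J.
State after step 1: P = 179 kPa, V = 51.2 L, T = 306 K.
Step 2 — Isobaric: P stays 179 kPa; V/T = const ⇒ T₂ = 611 K, V₂ = 102 L.
W = PΔV = 179×(102−51.2) kPa·L = 9150 J.
ΔU = nCvΔT = 3.61×12.5×(611−306) = 13700 J.
Q = ΔU + W = nCpΔT = 22900 J.
Net over both steps: W = 9150 J, Q = 9150 J, ΔU = 0 J.

9150 J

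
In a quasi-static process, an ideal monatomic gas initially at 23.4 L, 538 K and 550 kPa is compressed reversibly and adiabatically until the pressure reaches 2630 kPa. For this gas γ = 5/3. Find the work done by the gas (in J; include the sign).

-16800 J

n = P₁V₁/(RT₁) = 550×23.4/(8.314×538) = 2.88 mol.
Adiabatic: T₂/T₁ = (P₂/P₁)^((γ−1)/γ) ⇒ T₂ = 538×(4.78)^0.400 = 1010 K; V₂ = 9.15 L.
ΔU = nCvΔT = 2.88×12.5×(1010−538) = 16800 J.
Q = 0 for an adiabatic process, so W = −ΔU = -16800 J.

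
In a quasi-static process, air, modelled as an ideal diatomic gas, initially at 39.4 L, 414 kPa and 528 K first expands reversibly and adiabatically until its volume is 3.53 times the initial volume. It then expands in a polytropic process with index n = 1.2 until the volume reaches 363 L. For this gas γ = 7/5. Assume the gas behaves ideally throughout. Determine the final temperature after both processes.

n = P₁V₁/(RT₁) = 414×39.4/(8.314×528) = 3.72 mol.
Step 1 — Adiabatic: TV^(γ−1) = const ⇒ T₂ = 528×(0.283)^0.400 = 319 K; PV^γ = const ⇒ P₂ = 70.8 kPa.
ΔU = nCvΔT = 3.72×20.8×(319−528) = -16200 J.
Q = 0 for an adiabatic process, so W = −ΔU = 16200 J.
State after step 1: P = 70.8 kPa, V = 139 L, T = 319 K.
Step 2 — Polytropic n=1.2: T₂ = T₁(V₁/V₂)^(n−1) = 319×(0.383)^0.20 = 263 K; P₂ = P₁(V₁/V₂)^n = 22.4 kPa.
W = (P₁V₁−P₂V₂)/(n−1) = (70.8×139−22.4×363)/0.20 = 8600 J.
ΔU = nCvΔT = 3.72×20.8×(263−319) = -4300 J.
Q = ΔU + W = 4300 J.
Net over both steps: W = 24800 J, Q = 4300 J, ΔU = -20500 J.

263 K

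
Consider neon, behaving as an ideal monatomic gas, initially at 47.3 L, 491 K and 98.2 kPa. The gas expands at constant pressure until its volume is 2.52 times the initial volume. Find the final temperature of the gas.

1240 K

Isobaric: P stays 98.2 kPa; V/T = const ⇒ T₂ = 1240 K, V₂ = 119 L.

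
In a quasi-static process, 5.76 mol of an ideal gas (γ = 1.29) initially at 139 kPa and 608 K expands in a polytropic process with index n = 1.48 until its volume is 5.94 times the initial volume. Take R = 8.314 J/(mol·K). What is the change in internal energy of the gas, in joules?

-57700 J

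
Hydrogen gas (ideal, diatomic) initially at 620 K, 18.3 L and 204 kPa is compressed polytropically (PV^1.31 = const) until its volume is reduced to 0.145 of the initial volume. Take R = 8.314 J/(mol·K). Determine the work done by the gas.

n = P₁V₁/(RT₁) = 204×18.3/(8.314×620) = 0.724 mol.
Polytropic n=1.31: T₂ = T₁(V₁/V₂)^(n−1) = 620×(6.90)^0.31 = 1130 K; P₂ = P₁(V₁/V₂)^n = 2560 kPa.
W = (P₁V₁−P₂V₂)/(n−1) = (204×18.3−2560×2.65)/0.31 = -9870 J.

-9870 J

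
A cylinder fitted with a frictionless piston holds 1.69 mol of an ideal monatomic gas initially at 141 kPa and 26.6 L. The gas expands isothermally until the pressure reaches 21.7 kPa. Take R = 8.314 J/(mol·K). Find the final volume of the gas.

173 L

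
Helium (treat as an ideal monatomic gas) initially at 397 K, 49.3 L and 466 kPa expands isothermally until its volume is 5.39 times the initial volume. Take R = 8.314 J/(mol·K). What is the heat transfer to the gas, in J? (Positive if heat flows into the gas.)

38700 J

n = P₁V₁/(RT₁) = 466×49.3/(8.314×397) = 6.96 mol.
Isothermal: T stays 397 K; PV = const ⇒ V₂ = 266 L, P₂ = 86.5 kPa.
ΔU = 0 (ideal gas, T constant).
W = nRT ln(V₂/V₁) = 6.96×8.314×397×ln(5.39) = 38700 J.
Q = ΔU + W = 38700 J.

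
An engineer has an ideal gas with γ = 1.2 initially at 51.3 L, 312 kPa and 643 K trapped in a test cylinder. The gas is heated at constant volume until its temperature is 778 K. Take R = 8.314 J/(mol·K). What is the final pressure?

378 kPa

Isochoric: V stays 51.3 L; P/T = const ⇒ T₂ = 778 K, P₂ = 378 kPa.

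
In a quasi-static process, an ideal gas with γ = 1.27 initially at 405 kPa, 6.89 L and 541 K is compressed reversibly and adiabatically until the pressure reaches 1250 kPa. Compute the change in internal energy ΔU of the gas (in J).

n = P₁V₁/(RT₁) = 405×6.89/(8.314×541) = 0.620 mol.
Adiabatic: T₂/T₁ = (P₂/P₁)^((γ−1)/γ) ⇒ T₂ = 541×(3.09)^0.213 = 687 K; V₂ = 2.84 L.
For an ideal gas ΔU = nCvΔT with Cv = R/(γ−1) = 30.8 J/(mol·K).
ΔU = 0.620×30.8×(687−541) = 2800 J.

2800 J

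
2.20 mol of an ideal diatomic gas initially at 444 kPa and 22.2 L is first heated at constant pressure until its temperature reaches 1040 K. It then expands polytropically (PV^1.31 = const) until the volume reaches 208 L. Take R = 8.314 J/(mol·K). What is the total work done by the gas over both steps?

T₁ = P₁V₁/(nR) = 444×22.2/(2.20×8.314) = 539 K.
Step 1 — Isobaric: P stays 444 kPa; V/T = const ⇒ T₂ = 1040 K, V₂ = 42.8 L.
W = PΔV = 444×(42.8−22.2) kPa·L = 9170 J.
ΔU = nCvΔT = 2.20×20.8×(1040−539) = 22900 J.
Q = ΔU + W = nCpΔT = 32100 J.
State after step 1: P = 444 kPa, V = 42.8 L, T = 1040 K.
Step 2 — Polytropic n=1.31: T₂ = T₁(V₁/V₂)^(n−1) = 1040×(0.206)^0.31 = 637 K; P₂ = P₁(V₁/V₂)^n = 56.0 kPa.
W = (P₁V₁−P₂V₂)/(n−1) = (444×42.8−56.0×208)/0.31 = 23800 J.
ΔU = nCvΔT = 2.20×20.8×(637−1040) = -18400 J.
Q = ΔU + W = 5350 J.
Net over both steps: W = 32900 J, Q = 37400 J, ΔU = 4500 J.

32900 J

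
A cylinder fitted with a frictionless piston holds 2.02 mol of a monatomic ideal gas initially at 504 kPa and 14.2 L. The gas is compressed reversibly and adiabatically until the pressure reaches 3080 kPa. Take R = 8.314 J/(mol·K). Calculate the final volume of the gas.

T₁ = P₁V₁/(nR) = 504×14.2/(2.02×8.314) = 426 K.
Adiabatic: T₂/T₁ = (P₂/P₁)^((γ−1)/γ) ⇒ T₂ = 426×(6.11)^0.400 = 879 K; V₂ = 4.79 L.

4.79 L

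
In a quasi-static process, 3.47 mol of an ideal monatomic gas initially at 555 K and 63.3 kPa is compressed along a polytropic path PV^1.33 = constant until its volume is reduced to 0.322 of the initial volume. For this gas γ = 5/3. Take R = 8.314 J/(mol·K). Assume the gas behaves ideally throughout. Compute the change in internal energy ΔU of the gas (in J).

10900 J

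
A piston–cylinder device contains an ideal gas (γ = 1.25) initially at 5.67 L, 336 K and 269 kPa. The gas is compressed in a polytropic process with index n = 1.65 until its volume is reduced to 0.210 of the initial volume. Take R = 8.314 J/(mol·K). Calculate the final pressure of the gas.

Polytropic n=1.65: T₂ = T₁(V₁/V₂)^(n−1) = 336×(4.76)^0.65 = 927 K; P₂ = P₁(V₁/V₂)^n = 3530 kPa.

3530 kPa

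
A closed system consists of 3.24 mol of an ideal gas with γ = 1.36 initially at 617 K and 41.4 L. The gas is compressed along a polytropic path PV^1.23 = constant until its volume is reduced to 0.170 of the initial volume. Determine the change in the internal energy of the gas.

P₁ = nRT₁/V₁ = 3.24×8.314×617/41.4 = 401 kPa.
Polytropic n=1.23: T₂ = T₁(V₁/V₂)^(n−1) = 617×(5.88)^0.23 = 927 K; P₂ = P₁(V₁/V₂)^n = 3550 kPa.
For an ideal gas ΔU = nCvΔT with Cv = R/(γ−1) = 23.1 J/(mol·K).
ΔU = 3.24×23.1×(927−617) = 23200 J.

23200 J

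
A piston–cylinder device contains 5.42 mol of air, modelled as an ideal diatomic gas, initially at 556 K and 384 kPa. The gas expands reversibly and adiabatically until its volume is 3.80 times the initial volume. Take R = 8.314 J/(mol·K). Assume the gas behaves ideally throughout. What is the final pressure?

59.2 kPa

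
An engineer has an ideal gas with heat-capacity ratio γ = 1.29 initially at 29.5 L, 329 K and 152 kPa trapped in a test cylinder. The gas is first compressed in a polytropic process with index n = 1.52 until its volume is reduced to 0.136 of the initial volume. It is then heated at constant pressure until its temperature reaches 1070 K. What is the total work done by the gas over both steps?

n = P₁V₁/(RT₁) = 152×29.5/(8.314×329) = 1.64 mol.
Step 1 — Polytropic n=1.52: T₂ = T₁(V₁/V₂)^(n−1) = 329×(7.35)^0.52 = 928 K; P₂ = P₁(V₁/V₂)^n = 3150 kPa.
W = (P₁V₁−P₂V₂)/(n−1) = (152×29.5−3150×4.01)/0.52 = -15700 J.
ΔU = nCvΔT = 1.64×28.7×(928−329) = 28200 J.
Q = ΔU + W = 12500 J.
State after step 1: P = 3150 kPa, V = 4.01 L, T = 928 K.
Step 2 — Isobaric: P stays 3150 kPa; V/T = const ⇒ T₂ = 1070 K, V₂ = 4.62 L.
W = PΔV = 3150×(4.62−4.01) kPa·L = 1930 J.
ΔU = nCvΔT = 1.64×28.7×(1070−928) = 6650 J.
Q = ΔU + W = nCpΔT = 8580 J.
Net over both steps: W = -13800 J, Q = 21000 J, ΔU = 34800 J.

-13800 J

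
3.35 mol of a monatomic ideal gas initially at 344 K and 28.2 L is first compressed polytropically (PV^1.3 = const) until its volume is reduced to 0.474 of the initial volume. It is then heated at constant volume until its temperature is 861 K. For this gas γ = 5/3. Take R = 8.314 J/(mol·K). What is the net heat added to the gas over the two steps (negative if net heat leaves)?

13600 J

P₁ = nRT₁/V₁ = 3.35×8.314×344/28.2 = 340 kPa.
Step 1 — Polytropic n=1.3: T₂ = T₁(V₁/V₂)^(n−1) = 344×(2.11)^0.30 = 430 K; P₂ = P₁(V₁/V₂)^n = 897 kPa.
W = (P₁V₁−P₂V₂)/(n−1) = (340×28.2−897×13.4)/0.30 = -8020 J.
ΔU = nCvΔT = 3.35×12.5×(430−344) = 3610 J.
Q = ΔU + W = -4410 J.
State after step 1: P = 897 kPa, V = 13.4 L, T = 430 K.
Step 2 — Isochoric: V stays 13.4 L; P/T = const ⇒ T₂ = 861 K, P₂ = 1790 kPa.
W = 0 (no volume change).
ΔU = nCvΔT = 3.35×12.5×(861−430) = 18000 J.
Q = ΔU = 18000 J.
Net over both steps: W = -8020 J, Q = 13600 J, ΔU = 21600 J.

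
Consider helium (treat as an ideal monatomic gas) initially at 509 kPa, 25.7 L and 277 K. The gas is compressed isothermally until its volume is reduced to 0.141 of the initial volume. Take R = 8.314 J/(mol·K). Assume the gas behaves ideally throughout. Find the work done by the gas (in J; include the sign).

n = P₁V₁/(RT₁) = 509×25.7/(8.314×277) = 5.68 mol.
Isothermal: T stays 277 K; PV = const ⇒ V₂ = 3.62 L, P₂ = 3610 kPa.
W = nRT ln(V₂/V₁) = 5.68×8.314×277×ln(0.141) = -25600 J.

-25600 J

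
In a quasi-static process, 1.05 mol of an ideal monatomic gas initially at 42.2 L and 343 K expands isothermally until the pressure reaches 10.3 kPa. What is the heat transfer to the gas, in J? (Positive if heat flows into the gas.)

P₁ = nRT₁/V₁ = 1.05×8.314×343/42.2 = 71.0 kPa.
Isothermal: T stays 343 K; PV = const ⇒ V₂ = 291 L, P₂ = 10.3 kPa.
ΔU = 0 (ideal gas, T constant).
W = nRT ln(V₂/V₁) = 1.05×8.314×343×ln(6.89) = 5780 J.
Q = ΔU + W = 5780 J.

5780 J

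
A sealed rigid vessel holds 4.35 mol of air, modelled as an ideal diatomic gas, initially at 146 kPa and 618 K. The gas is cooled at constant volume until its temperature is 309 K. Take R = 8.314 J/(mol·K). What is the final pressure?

73.0 kPa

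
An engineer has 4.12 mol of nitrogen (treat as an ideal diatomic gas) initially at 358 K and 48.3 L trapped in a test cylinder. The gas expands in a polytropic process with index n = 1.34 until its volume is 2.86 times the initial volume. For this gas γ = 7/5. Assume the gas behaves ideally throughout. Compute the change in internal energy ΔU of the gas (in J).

P₁ = nRT₁/V₁ = 4.12×8.314×358/48.3 = 254 kPa.
Polytropic n=1.34: T₂ = T₁(V₁/V₂)^(n−1) = 358×(0.350)^0.34 = 250 K; P₂ = P₁(V₁/V₂)^n = 62.1 kPa.
For an ideal gas ΔU = nCvΔT with Cv = (5/2)R = 20.8 J/(mol·K).
ΔU = 4.12×20.8×(250−358) = -9210 J.

-9210 J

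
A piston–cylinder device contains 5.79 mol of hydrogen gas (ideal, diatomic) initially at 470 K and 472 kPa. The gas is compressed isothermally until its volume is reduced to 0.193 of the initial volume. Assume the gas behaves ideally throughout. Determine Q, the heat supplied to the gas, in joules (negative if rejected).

-37200 J

V₁ = nRT₁/P₁ = 5.79×8.314×470/472 = 47.9 L.
Isothermal: T stays 470 K; PV = const ⇒ V₂ = 9.25 L, P₂ = 2450 kPa.
ΔU = 0 (ideal gas, T constant).
W = nRT ln(V₂/V₁) = 5.79×8.314×470×ln(0.193) = -37200 J.
Q = ΔU + W = -37200 J.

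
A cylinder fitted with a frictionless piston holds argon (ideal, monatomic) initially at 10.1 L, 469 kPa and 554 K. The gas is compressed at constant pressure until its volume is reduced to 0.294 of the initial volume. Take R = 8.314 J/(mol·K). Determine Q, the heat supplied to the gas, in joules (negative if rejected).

-8360 J

n = P₁V₁/(RT₁) = 469×10.1/(8.314×554) = 1.03 mol.
Isobaric: P stays 469 kPa; V/T = const ⇒ T₂ = 163 K, V₂ = 2.97 L.
W = PΔV = 469×(2.97−10.1) kPa·L = -3340 J.
ΔU = nCvΔT = 1.03×12.5×(163−554) = -5020 J.
Q = ΔU + W = nCpΔT = -8360 J.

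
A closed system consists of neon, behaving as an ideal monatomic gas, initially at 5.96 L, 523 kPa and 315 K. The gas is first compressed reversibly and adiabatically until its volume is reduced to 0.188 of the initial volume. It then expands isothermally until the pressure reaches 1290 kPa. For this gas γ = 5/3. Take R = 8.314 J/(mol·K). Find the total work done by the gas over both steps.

8310 J

n = P₁V₁/(RT₁) = 523×5.96/(8.314×315) = 1.19 mol.
Step 1 — Adiabatic: TV^(γ−1) = const ⇒ T₂ = 315×(5.32)^0.667 = 960 K; PV^γ = const ⇒ P₂ = 8480 kPa.
ΔU = nCvΔT = 1.19×12.5×(960−315) = 9570 J.
Q = 0 for an adiabatic process, so W = −ΔU = -9570 J.
State after step 1: P = 8480 kPa, V = 1.12 L, T = 960 K.
Step 2 — Isothermal: T stays 960 K; PV = const ⇒ V₂ = 7.36 L, P₂ = 1290 kPa.
ΔU = 0 (ideal gas, T constant).
W = nRT ln(V₂/V₁) = 1.19×8.314×960×ln(6.57) = 17900 J.
Q = ΔU + W = 17900 J.
Net over both steps: W = 8310 J, Q = 17900 J, ΔU = 9570 J.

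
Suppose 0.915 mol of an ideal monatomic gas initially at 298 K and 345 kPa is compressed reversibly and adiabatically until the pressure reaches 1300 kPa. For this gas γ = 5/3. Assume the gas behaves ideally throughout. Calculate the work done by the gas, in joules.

-2380 J

V₁ = nRT₁/P₁ = 0.915×8.314×298/345 = 6.57 L.
Adiabatic: T₂/T₁ = (P₂/P₁)^((γ−1)/γ) ⇒ T₂ = 298×(3.77)^0.400 = 507 K; V₂ = 2.96 L.
ΔU = nCvΔT = 0.915×12.5×(507−298) = 2380 J.
Q = 0 for an adiabatic process, so W = −ΔU = -2380 J.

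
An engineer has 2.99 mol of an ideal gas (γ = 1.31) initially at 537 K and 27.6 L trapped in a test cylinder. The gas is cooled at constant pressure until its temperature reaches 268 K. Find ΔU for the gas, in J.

P₁ = nRT₁/V₁ = 2.99×8.314×537/27.6 = 484 kPa.
Isobaric: P stays 484 kPa; V/T = const ⇒ T₂ = 268 K, V₂ = 13.8 L.
For an ideal gas ΔU = nCvΔT with Cv = R/(γ−1) = 26.8 J/(mol·K).
ΔU = 2.99×26.8×(268−537) = -21600 J.

-21600 J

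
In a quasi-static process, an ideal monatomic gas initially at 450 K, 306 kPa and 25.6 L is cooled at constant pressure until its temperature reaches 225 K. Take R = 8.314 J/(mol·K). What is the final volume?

12.8 L

Isobaric: P stays 306 kPa; V/T = const ⇒ T₂ = 225 K, V₂ = 12.8 L.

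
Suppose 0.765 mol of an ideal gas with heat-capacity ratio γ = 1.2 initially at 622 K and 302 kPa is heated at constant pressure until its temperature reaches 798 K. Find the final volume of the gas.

V₁ = nRT₁/P₁ = 0.765×8.314×622/302 = 13.1 L.
Isobaric: P stays 302 kPa; V/T = const ⇒ T₂ = 798 K, V₂ = 16.8 L.

16.8 L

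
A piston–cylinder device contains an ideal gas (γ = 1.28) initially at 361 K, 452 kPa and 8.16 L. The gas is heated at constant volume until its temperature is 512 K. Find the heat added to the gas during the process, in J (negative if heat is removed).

5510 J

n = P₁V₁/(RT₁) = 452×8.16/(8.314×361) = 1.23 mol.
Isochoric: V stays 8.16 L; P/T = const ⇒ T₂ = 512 K, P₂ = 641 kPa.
W = 0 (no volume change).
ΔU = nCvΔT = 1.23×29.7×(512−361) = 5510 J.
Q = ΔU = 5510 J.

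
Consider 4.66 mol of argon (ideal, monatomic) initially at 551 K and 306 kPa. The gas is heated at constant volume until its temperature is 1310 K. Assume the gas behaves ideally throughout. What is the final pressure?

728 kPa

V₁ = nRT₁/P₁ = 4.66×8.314×551/306 = 69.8 L.
Isochoric: V stays 69.8 L; P/T = const ⇒ T₂ = 1310 K, P₂ = 728 kPa.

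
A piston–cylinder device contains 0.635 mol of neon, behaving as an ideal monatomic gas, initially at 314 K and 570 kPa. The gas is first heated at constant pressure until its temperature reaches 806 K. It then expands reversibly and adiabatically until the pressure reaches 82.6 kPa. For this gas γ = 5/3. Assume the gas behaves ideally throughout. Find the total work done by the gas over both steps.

6030 J

V₁ = nRT₁/P₁ = 0.635×8.314×314/570 = 2.91 L.
Step 1 — Isobaric: P stays 570 kPa; V/T = const ⇒ T₂ = 806 K, V₂ = 7.47 L.
W = PΔV = 570×(7.47−2.91) kPa·L = 2600 J.
ΔU = nCvΔT = 0.635×12.5×(806−314) = 3900 J.
Q = ΔU + W = nCpΔT = 6490 J.
State after step 1: P = 570 kPa, V = 7.47 L, T = 806 K.
Step 2 — Adiabatic: T₂/T₁ = (P₂/P₁)^((γ−1)/γ) ⇒ T₂ = 806×(0.145)^0.400 = 372 K; V₂ = 23.8 L.
ΔU = nCvΔT = 0.635×12.5×(372−806) = -3440 J.
Q = 0 for an adiabatic process, so W = −ΔU = 3440 J.
Net over both steps: W = 6030 J, Q = 6490 J, ΔU = 461 J.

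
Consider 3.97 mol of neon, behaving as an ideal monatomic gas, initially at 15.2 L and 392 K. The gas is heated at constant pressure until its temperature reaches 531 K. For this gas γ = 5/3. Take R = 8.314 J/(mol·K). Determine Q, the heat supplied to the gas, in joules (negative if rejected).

11500 J

P₁ = nRT₁/V₁ = 3.97×8.314×392/15.2 = 851 kPa.
Isobaric: P stays 851 kPa; V/T = const ⇒ T₂ = 531 K, V₂ = 20.6 L.
W = PΔV = 851×(20.6−15.2) kPa·L = 4590 J.
ΔU = nCvΔT = 3.97×12.5×(531−392) = 6880 J.
Q = ΔU + W = nCpΔT = 11500 J.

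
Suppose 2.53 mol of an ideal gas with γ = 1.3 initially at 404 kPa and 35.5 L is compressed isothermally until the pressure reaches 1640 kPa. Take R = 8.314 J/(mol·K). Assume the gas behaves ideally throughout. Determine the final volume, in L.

8.75 L

T₁ = P₁V₁/(nR) = 404×35.5/(2.53×8.314) = 682 K.
Isothermal: T stays 682 K; PV = const ⇒ V₂ = 8.75 L, P₂ = 1640 kPa.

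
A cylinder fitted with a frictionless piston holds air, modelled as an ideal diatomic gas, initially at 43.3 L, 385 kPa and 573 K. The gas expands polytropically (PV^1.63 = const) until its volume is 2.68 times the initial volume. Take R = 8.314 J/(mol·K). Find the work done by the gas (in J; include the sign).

n = P₁V₁/(RT₁) = 385×43.3/(8.314×573) = 3.50 mol.
Polytropic n=1.63: T₂ = T₁(V₁/V₂)^(n−1) = 573×(0.373)^0.63 = 308 K; P₂ = P₁(V₁/V₂)^n = 77.2 kPa.
W = (P₁V₁−P₂V₂)/(n−1) = (385×43.3−77.2×116)/0.63 = 12200 J.

12200 J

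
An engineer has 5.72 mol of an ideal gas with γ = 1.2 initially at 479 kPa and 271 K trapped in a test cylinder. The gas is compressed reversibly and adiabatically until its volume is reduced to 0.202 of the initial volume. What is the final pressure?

3270 kPa

V₁ = nRT₁/P₁ = 5.72×8.314×271/479 = 26.9 L.
Adiabatic: TV^(γ−1) = const ⇒ T₂ = 271×(4.95)^0.200 = 373 K; PV^γ = const ⇒ P₂ = 3270 kPa.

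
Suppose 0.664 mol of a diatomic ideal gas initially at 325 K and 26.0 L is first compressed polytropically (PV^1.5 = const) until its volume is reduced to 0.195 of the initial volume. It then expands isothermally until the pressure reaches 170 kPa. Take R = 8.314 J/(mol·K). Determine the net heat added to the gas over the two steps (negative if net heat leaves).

P₁ = nRT₁/V₁ = 0.664×8.314×325/26.0 = 69.0 kPa.
Step 1 — Polytropic n=1.5: T₂ = T₁(V₁/V₂)^(n−1) = 325×(5.13)^0.50 = 736 K; P₂ = P₁(V₁/V₂)^n = 801 kPa.
W = (P₁V₁−P₂V₂)/(n−1) = (69.0×26.0−801×5.07)/0.50 = -4540 J.
ΔU = nCvΔT = 0.664×20.8×(736−325) = 5670 J.
Q = ΔU + W = 1130 J.
State after step 1: P = 801 kPa, V = 5.07 L, T = 736 K.
Step 2 — Isothermal: T stays 736 K; PV = const ⇒ V₂ = 23.9 L, P₂ = 170 kPa.
ΔU = 0 (ideal gas, T constant).
W = nRT ln(V₂/V₁) = 0.664×8.314×736×ln(4.71) = 6300 J.
Q = ΔU + W = 6300 J.
Net over both steps: W = 1760 J, Q = 7430 J, ΔU = 5670 J.

7430 J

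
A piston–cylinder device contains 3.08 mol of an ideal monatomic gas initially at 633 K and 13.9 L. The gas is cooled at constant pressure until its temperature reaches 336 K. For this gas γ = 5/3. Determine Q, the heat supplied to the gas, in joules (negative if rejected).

P₁ = nRT₁/V₁ = 3.08×8.314×633/13.9 = 1170 kPa.
Isobaric: P stays 1170 kPa; V/T = const ⇒ T₂ = 336 K, V₂ = 7.38 L.
W = PΔV = 1170×(7.38−13.9) kPa·L = -7610 J.
ΔU = nCvΔT = 3.08×12.5×(336−633) = -11400 J.
Q = ΔU + W = nCpΔT = -19000 J.

-19000 J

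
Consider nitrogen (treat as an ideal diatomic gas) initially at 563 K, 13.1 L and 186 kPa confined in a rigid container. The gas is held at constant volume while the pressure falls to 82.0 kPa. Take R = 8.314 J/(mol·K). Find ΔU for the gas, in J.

-3410 J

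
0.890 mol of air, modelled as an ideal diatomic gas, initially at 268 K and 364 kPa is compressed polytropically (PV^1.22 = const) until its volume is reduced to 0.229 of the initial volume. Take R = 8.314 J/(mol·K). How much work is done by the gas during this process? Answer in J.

V₁ = nRT₁/P₁ = 0.890×8.314×268/364 = 5.45 L.
Polytropic n=1.22: T₂ = T₁(V₁/V₂)^(n−1) = 268×(4.37)^0.22 = 371 K; P₂ = P₁(V₁/V₂)^n = 2200 kPa.
W = (P₁V₁−P₂V₂)/(n−1) = (364×5.45−2200×1.25)/0.22 = -3450 J.

-3450 J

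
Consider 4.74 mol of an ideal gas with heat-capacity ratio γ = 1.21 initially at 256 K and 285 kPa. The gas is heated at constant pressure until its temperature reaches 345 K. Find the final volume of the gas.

V₁ = nRT₁/P₁ = 4.74×8.314×256/285 = 35.4 L.
Isobaric: P stays 285 kPa; V/T = const ⇒ T₂ = 345 K, V₂ = 47.7 L.

47.7 L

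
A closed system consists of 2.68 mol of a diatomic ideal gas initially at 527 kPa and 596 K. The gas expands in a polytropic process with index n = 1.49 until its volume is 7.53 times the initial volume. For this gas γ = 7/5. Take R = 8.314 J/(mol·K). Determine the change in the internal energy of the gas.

-20900 J

V₁ = nRT₁/P₁ = 2.68×8.314×596/527 = 25.2 L.
Polytropic n=1.49: T₂ = T₁(V₁/V₂)^(n−1) = 596×(0.133)^0.49 = 222 K; P₂ = P₁(V₁/V₂)^n = 26.0 kPa.
For an ideal gas ΔU = nCvΔT with Cv = (5/2)R = 20.8 J/(mol·K).
ΔU = 2.68×20.8×(222−596) = -20900 J.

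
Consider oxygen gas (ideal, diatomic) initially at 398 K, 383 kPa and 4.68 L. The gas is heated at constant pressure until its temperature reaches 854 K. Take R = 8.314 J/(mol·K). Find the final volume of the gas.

10.0 L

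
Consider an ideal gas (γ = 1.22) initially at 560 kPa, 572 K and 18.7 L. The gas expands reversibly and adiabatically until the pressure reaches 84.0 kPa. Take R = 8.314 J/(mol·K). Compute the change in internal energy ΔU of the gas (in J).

n = P₁V₁/(RT₁) = 560×18.7/(8.314×572) = 2.20 mol.
Adiabatic: T₂/T₁ = (P₂/P₁)^((γ−1)/γ) ⇒ T₂ = 572×(0.150)^0.180 = 406 K; V₂ = 88.5 L.
For an ideal gas ΔU = nCvΔT with Cv = R/(γ−1) = 37.8 J/(mol·K).
ΔU = 2.20×37.8×(406−572) = -13800 J.

-13800 J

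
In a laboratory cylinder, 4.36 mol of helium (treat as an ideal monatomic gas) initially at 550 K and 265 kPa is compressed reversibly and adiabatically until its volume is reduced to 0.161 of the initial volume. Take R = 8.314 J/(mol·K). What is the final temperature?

V₁ = nRT₁/P₁ = 4.36×8.314×550/265 = 75.2 L.
Adiabatic: TV^(γ−1) = const ⇒ T₂ = 550×(6.21)^0.667 = 1860 K; PV^γ = const ⇒ P₂ = 5560 kPa.

1860 K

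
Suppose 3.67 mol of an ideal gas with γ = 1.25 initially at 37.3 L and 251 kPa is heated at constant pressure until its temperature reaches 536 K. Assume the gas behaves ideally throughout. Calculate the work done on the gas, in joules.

-6990 J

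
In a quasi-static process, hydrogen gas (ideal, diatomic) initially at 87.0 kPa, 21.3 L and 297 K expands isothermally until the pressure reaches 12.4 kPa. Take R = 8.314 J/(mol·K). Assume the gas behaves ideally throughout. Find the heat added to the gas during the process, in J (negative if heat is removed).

n = P₁V₁/(RT₁) = 87.0×21.3/(8.314×297) = 0.750 mol.
Isothermal: T stays 297 K; PV = const ⇒ V₂ = 149 L, P₂ = 12.4 kPa.
ΔU = 0 (ideal gas, T constant).
W = nRT ln(V₂/V₁) = 0.750×8.314×297×ln(7.02) = 3610 J.
Q = ΔU + W = 3610 J.

3610 J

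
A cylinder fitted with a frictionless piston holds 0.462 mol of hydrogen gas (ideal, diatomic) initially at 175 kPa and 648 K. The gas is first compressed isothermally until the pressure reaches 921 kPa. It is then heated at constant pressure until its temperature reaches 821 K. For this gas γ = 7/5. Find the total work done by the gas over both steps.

-3470 J

V₁ = nRT₁/P₁ = 0.462×8.314×648/175 = 14.2 L.
Step 1 — Isothermal: T stays 648 K; PV = const ⇒ V₂ = 2.70 L, P₂ = 921 kPa.
ΔU = 0 (ideal gas, T constant).
W = nRT ln(V₂/V₁) = 0.462×8.314×648×ln(0.190) = -4130 J.
Q = ΔU + W = -4130 J.
State after step 1: P = 921 kPa, V = 2.70 L, T = 648 K.
Step 2 — Isobaric: P stays 921 kPa; V/T = const ⇒ T₂ = 821 K, V₂ = 3.42 L.
W = PΔV = 921×(3.42−2.70) kPa·L = 665 J.
ΔU = nCvΔT = 0.462×20.8×(821−648) = 1660 J.
Q = ΔU + W = nCpΔT = 2330 J.
Net over both steps: W = -3470 J, Q = -1810 J, ΔU = 1660 J.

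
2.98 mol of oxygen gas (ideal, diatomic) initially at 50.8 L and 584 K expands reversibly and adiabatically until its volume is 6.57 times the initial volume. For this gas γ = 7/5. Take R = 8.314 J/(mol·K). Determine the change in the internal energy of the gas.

P₁ = nRT₁/V₁ = 2.98×8.314×584/50.8 = 285 kPa.
Adiabatic: TV^(γ−1) = const ⇒ T₂ = 584×(0.152)^0.400 = 275 K; PV^γ = const ⇒ P₂ = 20.4 kPa.
For an ideal gas ΔU = nCvΔT with Cv = (5/2)R = 20.8 J/(mol·K).
ΔU = 2.98×20.8×(275−584) = -19100 J.

-19100 J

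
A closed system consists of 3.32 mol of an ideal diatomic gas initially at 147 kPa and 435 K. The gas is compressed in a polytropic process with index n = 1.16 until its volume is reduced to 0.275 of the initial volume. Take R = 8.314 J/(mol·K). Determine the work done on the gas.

V₁ = nRT₁/P₁ = 3.32×8.314×435/147 = 81.7 L.
Polytropic n=1.16: T₂ = T₁(V₁/V₂)^(n−1) = 435×(3.64)^0.16 = 535 K; P₂ = P₁(V₁/V₂)^n = 657 kPa.
W = (P₁V₁−P₂V₂)/(n−1) = (147×81.7−657×22.5)/0.16 = -17200 J.
Work done on the gas = −W_by = 17200 J.

17200 J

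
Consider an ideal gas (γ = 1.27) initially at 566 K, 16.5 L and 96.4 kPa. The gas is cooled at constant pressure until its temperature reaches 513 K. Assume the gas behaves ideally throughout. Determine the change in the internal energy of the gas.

n = P₁V₁/(RT₁) = 96.4×16.5/(8.314×566) = 0.338 mol.
Isobaric: P stays 96.4 kPa; V/T = const ⇒ T₂ = 513 K, V₂ = 15.0 L.
For an ideal gas ΔU = nCvΔT with Cv = R/(γ−1) = 30.8 J/(mol·K).
ΔU = 0.338×30.8×(513−566) = -552 J.

-552 J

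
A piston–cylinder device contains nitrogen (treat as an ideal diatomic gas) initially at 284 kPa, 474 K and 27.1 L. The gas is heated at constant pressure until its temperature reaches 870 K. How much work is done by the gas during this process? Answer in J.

n = P₁V₁/(RT₁) = 284×27.1/(8.314×474) = 1.95 mol.
Isobaric: P stays 284 kPa; V/T = const ⇒ T₂ = 870 K, V₂ = 49.7 L.
W = PΔV = 284×(49.7−27.1) kPa·L = 6430 J.

6430 J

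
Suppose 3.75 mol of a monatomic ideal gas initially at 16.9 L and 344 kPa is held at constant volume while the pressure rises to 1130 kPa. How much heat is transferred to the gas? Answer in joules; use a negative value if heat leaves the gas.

T₁ = P₁V₁/(nR) = 344×16.9/(3.75×8.314) = 186 K.
Isochoric: V stays 16.9 L; P/T = const ⇒ T₂ = 613 K, P₂ = 1130 kPa.
W = 0 (no volume change).
ΔU = nCvΔT = 3.75×12.5×(613−186) = 19900 J.
Q = ΔU = 19900 J.

19900 J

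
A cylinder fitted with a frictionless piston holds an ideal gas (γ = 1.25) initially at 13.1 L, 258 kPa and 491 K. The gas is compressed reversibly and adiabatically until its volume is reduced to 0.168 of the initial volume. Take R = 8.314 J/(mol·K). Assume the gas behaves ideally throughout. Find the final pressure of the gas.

2400 kPa

Adiabatic: TV^(γ−1) = const ⇒ T₂ = 491×(5.95)^0.250 = 767 K; PV^γ = const ⇒ P₂ = 2400 kPa.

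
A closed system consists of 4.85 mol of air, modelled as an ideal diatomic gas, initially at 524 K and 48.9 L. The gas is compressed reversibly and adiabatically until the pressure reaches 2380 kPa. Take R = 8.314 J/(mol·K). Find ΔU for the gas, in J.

P₁ = nRT₁/V₁ = 4.85×8.314×524/48.9 = 432 kPa.
Adiabatic: T₂/T₁ = (P₂/P₁)^((γ−1)/γ) ⇒ T₂ = 524×(5.51)^0.286 = 853 K; V₂ = 14.5 L.
For an ideal gas ΔU = nCvΔT with Cv = (5/2)R = 20.8 J/(mol·K).
ΔU = 4.85×20.8×(853−524) = 33200 J.

33200 J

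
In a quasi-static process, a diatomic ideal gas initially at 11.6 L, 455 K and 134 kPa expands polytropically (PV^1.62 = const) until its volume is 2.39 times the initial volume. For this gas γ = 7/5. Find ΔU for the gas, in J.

-1620 J

n = P₁V₁/(RT₁) = 134×11.6/(8.314×455) = 0.411 mol.
Polytropic n=1.62: T₂ = T₁(V₁/V₂)^(n−1) = 455×(0.418)^0.62 = 265 K; P₂ = P₁(V₁/V₂)^n = 32.7 kPa.
For an ideal gas ΔU = nCvΔT with Cv = (5/2)R = 20.8 J/(mol·K).
ΔU = 0.411×20.8×(265−455) = -1620 J.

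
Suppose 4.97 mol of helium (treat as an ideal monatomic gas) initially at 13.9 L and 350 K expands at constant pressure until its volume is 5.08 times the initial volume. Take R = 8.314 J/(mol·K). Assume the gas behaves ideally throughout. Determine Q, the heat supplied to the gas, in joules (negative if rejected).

P₁ = nRT₁/V₁ = 4.97×8.314×350/13.9 = 1040 kPa.
Isobaric: P stays 1040 kPa; V/T = const ⇒ T₂ = 1780 K, V₂ = 70.6 L.
W = PΔV = 1040×(70.6−13.9) kPa·L = 59000 J.
ΔU = nCvΔT = 4.97×12.5×(1780−350) = 88500 J.
Q = ΔU + W = nCpΔT = 148000 J.

148000 J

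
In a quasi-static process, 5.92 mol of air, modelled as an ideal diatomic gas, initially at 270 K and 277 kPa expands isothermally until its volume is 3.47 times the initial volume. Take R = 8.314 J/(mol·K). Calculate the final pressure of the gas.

79.8 kPa

V₁ = nRT₁/P₁ = 5.92×8.314×270/277 = 48.0 L.
Isothermal: T stays 270 K; PV = const ⇒ V₂ = 166 L, P₂ = 79.8 kPa.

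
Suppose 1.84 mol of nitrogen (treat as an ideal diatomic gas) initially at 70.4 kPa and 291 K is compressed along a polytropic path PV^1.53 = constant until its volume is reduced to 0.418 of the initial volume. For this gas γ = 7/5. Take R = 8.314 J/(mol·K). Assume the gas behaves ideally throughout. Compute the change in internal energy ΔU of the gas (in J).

V₁ = nRT₁/P₁ = 1.84×8.314×291/70.4 = 63.2 L.
Polytropic n=1.53: T₂ = T₁(V₁/V₂)^(n−1) = 291×(2.39)^0.53 = 462 K; P₂ = P₁(V₁/V₂)^n = 267 kPa.
For an ideal gas ΔU = nCvΔT with Cv = (5/2)R = 20.8 J/(mol·K).
ΔU = 1.84×20.8×(462−291) = 6540 J.

6540 J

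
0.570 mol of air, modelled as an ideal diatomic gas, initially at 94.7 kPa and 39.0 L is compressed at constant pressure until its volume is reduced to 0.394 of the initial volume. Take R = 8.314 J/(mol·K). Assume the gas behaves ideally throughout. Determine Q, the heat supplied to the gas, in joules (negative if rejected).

-7830 J

T₁ = P₁V₁/(nR) = 94.7×39.0/(0.570×8.314) = 779 K.
Isobaric: P stays 94.7 kPa; V/T = const ⇒ T₂ = 307 K, V₂ = 15.4 L.
W = PΔV = 94.7×(15.4−39.0) kPa·L = -2240 J.
ΔU = nCvΔT = 0.570×20.8×(307−779) = -5600 J.
Q = ΔU + W = nCpΔT = -7830 J.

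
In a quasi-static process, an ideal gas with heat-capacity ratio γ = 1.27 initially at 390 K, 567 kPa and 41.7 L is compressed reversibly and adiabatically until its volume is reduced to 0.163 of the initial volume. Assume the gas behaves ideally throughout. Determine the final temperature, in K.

Adiabatic: TV^(γ−1) = const ⇒ T₂ = 390×(6.13)^0.270 = 636 K; PV^γ = const ⇒ P₂ = 5680 kPa.

636 K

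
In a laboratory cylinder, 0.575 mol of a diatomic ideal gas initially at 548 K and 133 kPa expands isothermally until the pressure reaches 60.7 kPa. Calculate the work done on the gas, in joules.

-2050 J

V₁ = nRT₁/P₁ = 0.575×8.314×548/133 = 19.7 L.
Isothermal: T stays 548 K; PV = const ⇒ V₂ = 43.2 L, P₂ = 60.7 kPa.
W = nRT ln(V₂/V₁) = 0.575×8.314×548×ln(2.19) = 2050 J.
Work done on the gas = −W_by = -2050 J.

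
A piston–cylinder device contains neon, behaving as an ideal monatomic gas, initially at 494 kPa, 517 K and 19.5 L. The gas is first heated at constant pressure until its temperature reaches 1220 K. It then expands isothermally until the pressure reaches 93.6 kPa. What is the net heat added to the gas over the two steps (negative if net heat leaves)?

70600 J

n = P₁V₁/(RT₁) = 494×19.5/(8.314×517) = 2.24 mol.
Step 1 — Isobaric: P stays 494 kPa; V/T = const ⇒ T₂ = 1220 K, V₂ = 46.0 L.
W = PΔV = 494×(46.0−19.5) kPa·L = 13100 J.
ΔU = nCvΔT = 2.24×12.5×(1220−517) = 19600 J.
Q = ΔU + W = nCpΔT = 32700 J.
State after step 1: P = 494 kPa, V = 46.0 L, T = 1220 K.
Step 2 — Isothermal: T stays 1220 K; PV = const ⇒ V₂ = 243 L, P₂ = 93.6 kPa.
ΔU = 0 (ideal gas, T constant).
W = nRT ln(V₂/V₁) = 2.24×8.314×1220×ln(5.28) = 37800 J.
Q = ΔU + W = 37800 J.
Net over both steps: W = 50900 J, Q = 70600 J, ΔU = 19600 J.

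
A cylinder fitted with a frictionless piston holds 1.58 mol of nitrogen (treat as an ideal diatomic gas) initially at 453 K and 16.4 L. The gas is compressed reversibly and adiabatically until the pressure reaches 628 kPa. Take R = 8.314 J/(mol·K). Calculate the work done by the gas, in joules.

P₁ = nRT₁/V₁ = 1.58×8.314×453/16.4 = 363 kPa.
Adiabatic: T₂/T₁ = (P₂/P₁)^((γ−1)/γ) ⇒ T₂ = 453×(1.73)^0.286 = 530 K; V₂ = 11.1 L.
ΔU = nCvΔT = 1.58×20.8×(530−453) = 2520 J.
Q = 0 for an adiabatic process, so W = −ΔU = -2520 J.

-2520 J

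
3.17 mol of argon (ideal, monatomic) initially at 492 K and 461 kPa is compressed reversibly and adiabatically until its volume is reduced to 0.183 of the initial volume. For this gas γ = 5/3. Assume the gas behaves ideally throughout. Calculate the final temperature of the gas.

V₁ = nRT₁/P₁ = 3.17×8.314×492/461 = 28.1 L.
Adiabatic: TV^(γ−1) = const ⇒ T₂ = 492×(5.46)^0.667 = 1530 K; PV^γ = const ⇒ P₂ = 7820 kPa.

1530 K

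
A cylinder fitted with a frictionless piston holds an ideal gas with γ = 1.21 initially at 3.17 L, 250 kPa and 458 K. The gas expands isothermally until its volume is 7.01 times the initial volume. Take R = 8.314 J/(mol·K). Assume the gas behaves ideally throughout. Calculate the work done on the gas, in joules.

-1540 J

n = P₁V₁/(RT₁) = 250×3.17/(8.314×458) = 0.208 mol.
Isothermal: T stays 458 K; PV = const ⇒ V₂ = 22.2 L, P₂ = 35.7 kPa.
W = nRT ln(V₂/V₁) = 0.208×8.314×458×ln(7.01) = 1540 J.
Work done on the gas = −W_by = -1540 J.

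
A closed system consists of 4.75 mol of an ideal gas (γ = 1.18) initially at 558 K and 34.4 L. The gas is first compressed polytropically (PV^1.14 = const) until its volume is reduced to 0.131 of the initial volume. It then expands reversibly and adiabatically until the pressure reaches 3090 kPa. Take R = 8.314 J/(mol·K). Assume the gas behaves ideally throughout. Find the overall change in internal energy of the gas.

P₁ = nRT₁/V₁ = 4.75×8.314×558/34.4 = 641 kPa.
Step 1 — Polytropic n=1.14: T₂ = T₁(V₁/V₂)^(n−1) = 558×(7.63)^0.14 = 742 K; P₂ = P₁(V₁/V₂)^n = 6500 kPa.
W = (P₁V₁−P₂V₂)/(n−1) = (641×34.4−6500×4.51)/0.14 = -51800 J.
ΔU = nCvΔT = 4.75×46.2×(742−558) = 40300 J.
Q = ΔU + W = -11500 J.
State after step 1: P = 6500 kPa, V = 4.51 L, T = 742 K.
Step 2 — Adiabatic: T₂/T₁ = (P₂/P₁)^((γ−1)/γ) ⇒ T₂ = 742×(0.475)^0.153 = 662 K; V₂ = 8.46 L.
ΔU = nCvΔT = 4.75×46.2×(662−742) = -17400 J.
Q = 0 for an adiabatic process, so W = −ΔU = 17400 J.
Net over both steps: W = -34400 J, Q = -11500 J, ΔU = 22800 J.

22800 J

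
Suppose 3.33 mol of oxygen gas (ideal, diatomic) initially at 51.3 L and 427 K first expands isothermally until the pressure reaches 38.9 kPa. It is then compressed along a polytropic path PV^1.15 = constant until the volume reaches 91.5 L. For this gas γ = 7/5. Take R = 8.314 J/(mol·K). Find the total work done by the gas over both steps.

P₁ = nRT₁/V₁ = 3.33×8.314×427/51.3 = 230 kPa.
Step 1 — Isothermal: T stays 427 K; PV = const ⇒ V₂ = 304 L, P₂ = 38.9 kPa.
ΔU = 0 (ideal gas, T constant).
W = nRT ln(V₂/V₁) = 3.33×8.314×427×ln(5.92) = 21000 J.
Q = ΔU + W = 21000 J.
State after step 1: P = 38.9 kPa, V = 304 L, T = 427 K.
Step 2 — Polytropic n=1.15: T₂ = T₁(V₁/V₂)^(n−1) = 427×(3.32)^0.15 = 511 K; P₂ = P₁(V₁/V₂)^n = 155 kPa.
W = (P₁V₁−P₂V₂)/(n−1) = (38.9×304−155×91.5)/0.15 = -15500 J.
ΔU = nCvΔT = 3.33×20.8×(511−427) = 5830 J.
Q = ΔU + W = -9720 J.
Net over both steps: W = 5480 J, Q = 11300 J, ΔU = 5830 J.

5480 J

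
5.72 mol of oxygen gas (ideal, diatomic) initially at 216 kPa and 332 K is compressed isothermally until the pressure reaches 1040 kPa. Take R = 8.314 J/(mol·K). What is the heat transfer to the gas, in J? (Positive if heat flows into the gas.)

V₁ = nRT₁/P₁ = 5.72×8.314×332/216 = 73.1 L.
Isothermal: T stays 332 K; PV = const ⇒ V₂ = 15.2 L, P₂ = 1040 kPa.
ΔU = 0 (ideal gas, T constant).
W = nRT ln(V₂/V₁) = 5.72×8.314×332×ln(0.208) = -24800 J.
Q = ΔU + W = -24800 J.

-24800 J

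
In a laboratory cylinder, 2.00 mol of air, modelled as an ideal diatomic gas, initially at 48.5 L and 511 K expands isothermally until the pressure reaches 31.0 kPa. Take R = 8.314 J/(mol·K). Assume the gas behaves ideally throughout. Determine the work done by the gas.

14700 J

P₁ = nRT₁/V₁ = 2.00×8.314×511/48.5 = 175 kPa.
Isothermal: T stays 511 K; PV = const ⇒ V₂ = 274 L, P₂ = 31.0 kPa.
W = nRT ln(V₂/V₁) = 2.00×8.314×511×ln(5.65) = 14700 J.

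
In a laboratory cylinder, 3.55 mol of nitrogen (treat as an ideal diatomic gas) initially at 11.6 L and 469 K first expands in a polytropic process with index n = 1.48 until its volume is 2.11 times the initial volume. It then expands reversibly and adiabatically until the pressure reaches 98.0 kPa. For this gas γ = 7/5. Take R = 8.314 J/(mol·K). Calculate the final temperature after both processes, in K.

220 K

P₁ = nRT₁/V₁ = 3.55×8.314×469/11.6 = 1190 kPa.
Step 1 — Polytropic n=1.48: T₂ = T₁(V₁/V₂)^(n−1) = 469×(0.474)^0.48 = 328 K; P₂ = P₁(V₁/V₂)^n = 395 kPa.
W = (P₁V₁−P₂V₂)/(n−1) = (1190×11.6−395×24.5)/0.48 = 8690 J.
ΔU = nCvΔT = 3.55×20.8×(328−469) = -10400 J.
Q = ΔU + W = -1740 J.
State after step 1: P = 395 kPa, V = 24.5 L, T = 328 K.
Step 2 — Adiabatic: T₂/T₁ = (P₂/P₁)^((γ−1)/γ) ⇒ T₂ = 328×(0.248)^0.286 = 220 K; V₂ = 66.3 L.
ΔU = nCvΔT = 3.55×20.8×(220−328) = -7950 J.
Q = 0 for an adiabatic process, so W = −ΔU = 7950 J.
Net over both steps: W = 16600 J, Q = -1740 J, ΔU = -18400 J.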